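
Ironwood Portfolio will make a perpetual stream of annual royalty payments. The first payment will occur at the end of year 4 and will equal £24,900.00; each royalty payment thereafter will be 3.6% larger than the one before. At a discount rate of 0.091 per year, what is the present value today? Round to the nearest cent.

£348628.11

Value at end of year 3: C₁ / (r − g) = £24,900.00 / (0.091 − 0.036) = £452,727.2727
Discount to today: PV = £452,727.2727 / (1 + 0.091)^3 = £452,727.2727 / 1.298597 = £348,628.11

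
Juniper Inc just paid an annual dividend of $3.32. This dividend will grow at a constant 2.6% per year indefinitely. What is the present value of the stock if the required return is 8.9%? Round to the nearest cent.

$54.07

D₁ = D₀ × (1 + g) = $3.32 × 1.026 = $3.4063
Growing perpetuity: P = D₁ / (r − g) = $3.4063 / (0.089 − 0.026) = $54.07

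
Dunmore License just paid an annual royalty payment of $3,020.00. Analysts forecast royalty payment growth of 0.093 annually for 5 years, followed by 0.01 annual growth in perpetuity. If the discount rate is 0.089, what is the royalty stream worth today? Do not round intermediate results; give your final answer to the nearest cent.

$54591.66

D_1 = 3300.86000
D_2 = 3607.83998
D_3 = 3943.36910
D_4 = 4310.10242
D_5 = 4710.94195
Terminal value at year 5: TV = D_5×(1+g_2)/(r−g_2) = 4758.05137/0.079 = 60228.49834
P_0 = D_1/(1+r)^1 + D_2/(1+r)^2 + D_3/(1+r)^3 + D_4/(1+r)^4 + D_5/(1+r)^5 + TV/(1+r)^5
    = 3031.09275 + 3042.22624 + 3053.40062 + 3064.61605 + 3075.87267 + 39324.44812 = 54591.65644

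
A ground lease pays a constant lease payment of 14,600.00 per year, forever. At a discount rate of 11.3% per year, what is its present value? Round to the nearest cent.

129203.54

Level perpetuity: PV = C / r = 14,600.00 / 0.113 = 129,203.54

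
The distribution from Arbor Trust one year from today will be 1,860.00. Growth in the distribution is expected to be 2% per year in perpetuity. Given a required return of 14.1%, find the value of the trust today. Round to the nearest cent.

15371.90

Growing perpetuity: P = D₁ / (r − g) = 1,860.0000 / (0.141 − 0.02) = 15,371.90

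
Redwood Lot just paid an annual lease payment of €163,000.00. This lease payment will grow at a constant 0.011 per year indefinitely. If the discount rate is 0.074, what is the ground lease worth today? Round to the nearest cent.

€2615761.90

D₁ = D₀ × (1 + g) = €163,000.00 × 1.011 = €164,793.0000
Growing perpetuity: P = D₁ / (r − g) = €164,793.0000 / (0.074 − 0.011) = €2,615,761.90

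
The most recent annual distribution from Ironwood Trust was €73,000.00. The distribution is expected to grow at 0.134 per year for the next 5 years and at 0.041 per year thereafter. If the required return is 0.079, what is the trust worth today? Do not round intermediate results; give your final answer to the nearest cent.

D_1 = 82782.00000
D_2 = 93874.78800
D_3 = 106454.00959
D_4 = 120718.84688
D_5 = 136895.17236
Terminal value at year 5: TV = D_5×(1+g_2)/(r−g_2) = 142507.87443/0.038 = 3750207.22173
P_0 = D_1/(1+r)^1 + D_2/(1+r)^2 + D_3/(1+r)^3 + D_4/(1+r)^4 + D_5/(1+r)^5 + TV/(1+r)^5
    = 76721.03800 + 80631.74892 + 84741.80100 + 89061.35527 + 93601.09071 + 2564177.24812 = 2988934.28203

€2988934.28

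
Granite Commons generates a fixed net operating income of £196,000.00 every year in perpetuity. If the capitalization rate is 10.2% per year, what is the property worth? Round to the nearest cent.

Level perpetuity: PV = C / r = £196,000.00 / 0.102 = £1,921,568.63

£1921568.63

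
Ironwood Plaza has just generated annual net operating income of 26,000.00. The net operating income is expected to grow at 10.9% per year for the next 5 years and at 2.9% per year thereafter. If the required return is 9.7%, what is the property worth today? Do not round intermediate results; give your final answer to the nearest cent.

549765.18

D_1 = 28834.00000
D_2 = 31976.90600
D_3 = 35462.38875
D_4 = 39327.78913
D_5 = 43614.51814
Terminal value at year 5: TV = D_5×(1+g_2)/(r−g_2) = 44879.33917/0.068 = 659990.28190
P_0 = D_1/(1+r)^1 + D_2/(1+r)^2 + D_3/(1+r)^3 + D_4/(1+r)^4 + D_5/(1+r)^5 + TV/(1+r)^5
    = 26284.41203 + 26571.93523 + 26862.60362 + 27156.45160 + 27453.51397 + 415436.26293 = 549765.17939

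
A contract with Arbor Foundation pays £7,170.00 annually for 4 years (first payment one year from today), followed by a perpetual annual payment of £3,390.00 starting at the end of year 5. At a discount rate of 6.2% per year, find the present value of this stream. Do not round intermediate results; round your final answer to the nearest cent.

PV of 4-year annuity: £7,170.00 × [1 − (1+0.062)^−4] / 0.062 = 24731.44744
Perpetuity value at year 4: £3,390.00 / 0.062 = 54677.41935
PV of perpetuity: 54677.41935 / (1+0.062)^4 = 42984.30822
Total PV = 24731.44744 + 42984.30822 = 67715.75566

£67715.76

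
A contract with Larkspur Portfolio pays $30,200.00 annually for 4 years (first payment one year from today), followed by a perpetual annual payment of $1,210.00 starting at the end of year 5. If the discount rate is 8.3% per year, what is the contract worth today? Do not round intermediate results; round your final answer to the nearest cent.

PV of 4-year annuity: $30,200.00 × [1 − (1+0.083)^−4] / 0.083 = 99361.90921
Perpetuity value at year 4: $1,210.00 / 0.083 = 14578.31325
PV of perpetuity: 14578.31325 / (1+0.083)^4 = 10597.25663
Total PV = 99361.90921 + 10597.25663 = 109959.16584

$109959.17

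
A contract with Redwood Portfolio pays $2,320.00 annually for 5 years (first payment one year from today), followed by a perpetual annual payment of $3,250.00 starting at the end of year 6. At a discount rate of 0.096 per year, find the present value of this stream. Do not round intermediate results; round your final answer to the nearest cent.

PV of 5-year annuity: $2,320.00 × [1 − (1+0.096)^−5] / 0.096 = 8885.23720
Perpetuity value at year 5: $3,250.00 / 0.096 = 33854.16667
PV of perpetuity: 33854.16667 / (1+0.096)^5 = 21407.17489
Total PV = 8885.23720 + 21407.17489 = 30292.41210

$30292.41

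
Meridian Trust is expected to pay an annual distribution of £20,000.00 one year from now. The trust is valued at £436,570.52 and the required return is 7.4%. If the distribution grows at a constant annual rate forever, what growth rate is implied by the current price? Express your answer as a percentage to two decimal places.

P = D₁/(r−g) ⇒ g = r − D₁/P = 0.074 − £20,000.00/£436,570.52 = 0.028188

2.82%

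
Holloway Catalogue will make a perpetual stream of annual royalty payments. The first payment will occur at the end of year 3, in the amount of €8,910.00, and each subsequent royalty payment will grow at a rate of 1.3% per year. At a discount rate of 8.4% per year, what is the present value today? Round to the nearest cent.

Value at end of year 2: C₁ / (r − g) = €8,910.00 / (0.084 − 0.013) = €125,492.9577
Discount to today: PV = €125,492.9577 / (1 + 0.084)^2 = €125,492.9577 / 1.175056 = €106,797.43

€106797.43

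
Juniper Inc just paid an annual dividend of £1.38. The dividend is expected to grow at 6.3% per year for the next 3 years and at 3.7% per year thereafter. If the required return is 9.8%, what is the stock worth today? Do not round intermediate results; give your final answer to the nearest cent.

D_1 = 1.46694
D_2 = 1.55936
D_3 = 1.65760
Terminal value at year 3: TV = D_3×(1+g_2)/(r−g_2) = 1.71893/0.061 = 28.17914
P_0 = D_1/(1+r)^1 + D_2/(1+r)^2 + D_3/(1+r)^3 + TV/(1+r)^3
    = 1.33601 + 1.29342 + 1.25219 + 21.28731 = 25.16894

£25.17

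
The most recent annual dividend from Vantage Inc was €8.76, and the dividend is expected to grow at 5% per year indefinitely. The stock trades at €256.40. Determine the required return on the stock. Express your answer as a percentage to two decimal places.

D₁ = €8.76 × 1.05 = €9.1980
P = D₁/(r − g) ⇒ r = D₁/P + g = €9.1980/€256.40 + 0.05 = 0.035874 + 0.05 = 0.085874

8.59%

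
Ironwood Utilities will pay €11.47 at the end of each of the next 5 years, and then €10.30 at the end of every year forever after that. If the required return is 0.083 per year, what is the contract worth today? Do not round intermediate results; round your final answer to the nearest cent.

PV of 5-year annuity: €11.47 × [1 − (1+0.083)^−5] / 0.083 = 45.43655
Perpetuity value at year 5: €10.30 / 0.083 = 124.09639
PV of perpetuity: 124.09639 / (1+0.083)^5 = 83.29460
Total PV = 45.43655 + 83.29460 = 128.73115

€128.73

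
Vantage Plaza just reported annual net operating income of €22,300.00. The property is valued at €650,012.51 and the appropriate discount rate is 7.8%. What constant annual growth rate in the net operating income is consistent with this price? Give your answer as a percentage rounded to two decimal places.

4.22%

P = D₀(1+g)/(r−g) ⇒ P(r−g) = D₀(1+g) ⇒ g(P+D₀) = P·r − D₀
g = (P·r − D₀)/(P + D₀) = (€650,012.51×0.078 − €22,300.00) / (€650,012.51 + €22,300.00) = 0.042244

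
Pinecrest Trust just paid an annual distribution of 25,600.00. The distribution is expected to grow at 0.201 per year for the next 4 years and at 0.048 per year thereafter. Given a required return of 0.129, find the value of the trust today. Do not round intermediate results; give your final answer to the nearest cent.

543943.92

D_1 = 30745.60000
D_2 = 36925.46560
D_3 = 44347.48419
D_4 = 53261.32851
Terminal value at year 4: TV = D_4×(1+g_2)/(r−g_2) = 55817.87228/0.081 = 689109.53426
P_0 = D_1/(1+r)^1 + D_2/(1+r)^2 + D_3/(1+r)^3 + D_4/(1+r)^4 + TV/(1+r)^4
    = 27232.59522 + 28969.30634 + 30816.77317 + 32782.05897 + 424143.18276 = 543943.91646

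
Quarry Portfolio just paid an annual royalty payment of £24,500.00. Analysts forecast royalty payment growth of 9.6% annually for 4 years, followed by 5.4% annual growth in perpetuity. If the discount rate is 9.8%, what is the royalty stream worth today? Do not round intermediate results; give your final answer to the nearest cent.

£680176.54

D_1 = 26852.00000
D_2 = 29429.79200
D_3 = 32255.05203
D_4 = 35351.53703
Terminal value at year 4: TV = D_4×(1+g_2)/(r−g_2) = 37260.52003/0.044 = 846830.00060
P_0 = D_1/(1+r)^1 + D_2/(1+r)^2 + D_3/(1+r)^3 + D_4/(1+r)^4 + TV/(1+r)^4
    = 24455.37341 + 24410.82810 + 24366.36393 + 24321.98076 + 582621.99354 = 680176.53974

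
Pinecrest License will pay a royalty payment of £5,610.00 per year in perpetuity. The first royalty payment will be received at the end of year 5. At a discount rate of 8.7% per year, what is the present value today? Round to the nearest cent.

£46187.60

Value at end of year 4: C / r = £5,610.00 / 0.087 = £64,482.7586
Discount to today: PV = £64,482.7586 / (1 + 0.087)^4 = £64,482.7586 / 1.396105 = £46,187.60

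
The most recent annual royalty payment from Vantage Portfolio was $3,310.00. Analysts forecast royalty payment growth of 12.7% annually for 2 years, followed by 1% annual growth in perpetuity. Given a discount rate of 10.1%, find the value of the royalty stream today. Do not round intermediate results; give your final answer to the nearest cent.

D_1 = 3730.37000
D_2 = 4204.12699
Terminal value at year 2: TV = D_2×(1+g_2)/(r−g_2) = 4246.16826/0.091 = 46661.18967
P_0 = D_1/(1+r)^1 + D_2/(1+r)^2 + TV/(1+r)^2
    = 3388.16530 + 3468.17647 + 38492.94768 = 45349.28946

$45349.29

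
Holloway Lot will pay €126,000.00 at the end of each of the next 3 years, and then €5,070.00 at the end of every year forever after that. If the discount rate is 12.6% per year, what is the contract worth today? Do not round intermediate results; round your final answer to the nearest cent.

€327722.87

PV of 3-year annuity: €126,000.00 × [1 − (1+0.126)^−3] / 0.126 = 299537.59899
Perpetuity value at year 3: €5,070.00 / 0.126 = 40238.09524
PV of perpetuity: 40238.09524 / (1+0.126)^3 = 28185.27280
Total PV = 299537.59899 + 28185.27280 = 327722.87179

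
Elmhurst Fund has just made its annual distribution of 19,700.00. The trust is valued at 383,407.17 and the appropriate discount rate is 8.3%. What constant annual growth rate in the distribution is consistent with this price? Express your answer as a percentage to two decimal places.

3.01%

P = D₀(1+g)/(r−g) ⇒ P(r−g) = D₀(1+g) ⇒ g(P+D₀) = P·r − D₀
g = (P·r − D₀)/(P + D₀) = (383,407.17×0.083 − 19,700.00) / (383,407.17 + 19,700.00) = 0.030073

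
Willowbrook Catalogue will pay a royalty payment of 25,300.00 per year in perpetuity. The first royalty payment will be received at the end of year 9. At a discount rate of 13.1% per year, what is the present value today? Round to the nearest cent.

72135.39

Value at end of year 8: C / r = 25,300.00 / 0.131 = 193,129.7710
Discount to today: PV = 193,129.7710 / (1 + 0.131)^8 = 193,129.7710 / 2.677323 = 72,135.39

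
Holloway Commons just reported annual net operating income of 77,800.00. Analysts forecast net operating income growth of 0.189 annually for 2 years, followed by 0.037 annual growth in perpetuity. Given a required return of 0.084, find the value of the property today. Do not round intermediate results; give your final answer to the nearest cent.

2244154.65

D_1 = 92504.20000
D_2 = 109987.49380
Terminal value at year 2: TV = D_2×(1+g_2)/(r−g_2) = 114057.03107/0.047 = 2426745.34193
P_0 = D_1/(1+r)^1 + D_2/(1+r)^2 + TV/(1+r)^2
    = 85335.97786 + 93601.91667 + 2065216.75727 = 2244154.65180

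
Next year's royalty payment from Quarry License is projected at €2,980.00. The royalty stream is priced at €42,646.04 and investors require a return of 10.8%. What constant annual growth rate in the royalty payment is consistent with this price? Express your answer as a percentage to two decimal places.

3.81%

P = D₁/(r−g) ⇒ g = r − D₁/P = 0.108 − €2,980.00/€42,646.04 = 0.038122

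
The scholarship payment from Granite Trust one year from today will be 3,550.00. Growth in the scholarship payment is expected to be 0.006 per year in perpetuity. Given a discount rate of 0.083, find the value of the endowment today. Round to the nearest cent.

Growing perpetuity: P = D₁ / (r − g) = 3,550.0000 / (0.083 − 0.006) = 46,103.90

46103.90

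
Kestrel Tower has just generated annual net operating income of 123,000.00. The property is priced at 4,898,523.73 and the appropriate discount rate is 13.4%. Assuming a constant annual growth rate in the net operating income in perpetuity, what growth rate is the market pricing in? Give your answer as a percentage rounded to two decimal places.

10.62%

P = D₀(1+g)/(r−g) ⇒ P(r−g) = D₀(1+g) ⇒ g(P+D₀) = P·r − D₀
g = (P·r − D₀)/(P + D₀) = (4,898,523.73×0.134 − 123,000.00) / (4,898,523.73 + 123,000.00) = 0.106223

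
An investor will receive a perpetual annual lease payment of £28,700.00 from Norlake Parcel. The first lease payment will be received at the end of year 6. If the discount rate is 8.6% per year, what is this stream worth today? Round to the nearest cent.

£220919.64

Value at end of year 5: C / r = £28,700.00 / 0.086 = £333,720.9302
Discount to today: PV = £333,720.9302 / (1 + 0.086)^5 = £333,720.9302 / 1.510599 = £220,919.64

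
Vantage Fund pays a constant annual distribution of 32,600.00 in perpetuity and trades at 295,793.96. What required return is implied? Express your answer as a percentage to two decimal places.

P = C/r ⇒ r = C/P = 32,600.00/295,793.96 = 0.110212

11.02%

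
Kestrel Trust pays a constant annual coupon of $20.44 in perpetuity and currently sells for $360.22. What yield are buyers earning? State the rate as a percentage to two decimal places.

P = C/r ⇒ r = C/P = $20.44/$360.22 = 0.056743

5.67%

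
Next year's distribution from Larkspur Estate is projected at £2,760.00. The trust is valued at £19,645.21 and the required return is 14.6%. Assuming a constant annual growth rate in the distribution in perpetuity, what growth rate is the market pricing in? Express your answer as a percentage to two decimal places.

0.55%

P = D₁/(r−g) ⇒ g = r − D₁/P = 0.146 − £2,760.00/£19,645.21 = 0.005508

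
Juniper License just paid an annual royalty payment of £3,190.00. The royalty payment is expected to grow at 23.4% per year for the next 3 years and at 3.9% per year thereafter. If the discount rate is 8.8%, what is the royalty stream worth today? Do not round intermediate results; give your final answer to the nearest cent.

£111064.94

D_1 = 3936.46000
D_2 = 4857.59164
D_3 = 5994.26808
Terminal value at year 3: TV = D_3×(1+g_2)/(r−g_2) = 6228.04454/0.049 = 127102.94978
P_0 = D_1/(1+r)^1 + D_2/(1+r)^2 + D_3/(1+r)^3 + TV/(1+r)^3
    = 3618.06985 + 4103.58290 + 4654.24752 + 98689.04436 = 111064.94464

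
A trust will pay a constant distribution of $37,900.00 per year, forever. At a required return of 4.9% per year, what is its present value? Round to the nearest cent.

Level perpetuity: PV = C / r = $37,900.00 / 0.049 = $773,469.39

$773469.39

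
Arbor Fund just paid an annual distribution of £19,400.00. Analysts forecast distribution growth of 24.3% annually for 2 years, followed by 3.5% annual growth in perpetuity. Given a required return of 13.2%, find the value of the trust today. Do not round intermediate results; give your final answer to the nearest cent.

£294279.15

D_1 = 24114.20000
D_2 = 29973.95060
Terminal value at year 2: TV = D_2×(1+g_2)/(r−g_2) = 31023.03887/0.097 = 319825.14300
P_0 = D_1/(1+r)^1 + D_2/(1+r)^2 + TV/(1+r)^2
    = 21302.29682 + 23391.12628 + 249585.72885 = 294279.15194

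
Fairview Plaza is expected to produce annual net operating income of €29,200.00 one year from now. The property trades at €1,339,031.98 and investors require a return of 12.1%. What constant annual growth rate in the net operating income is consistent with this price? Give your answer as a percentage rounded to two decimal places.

P = D₁/(r−g) ⇒ g = r − D₁/P = 0.121 − €29,200.00/€1,339,031.98 = 0.099193

9.92%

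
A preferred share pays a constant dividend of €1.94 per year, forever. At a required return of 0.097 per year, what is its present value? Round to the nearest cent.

Level perpetuity: PV = C / r = €1.94 / 0.097 = €20.00

€20.00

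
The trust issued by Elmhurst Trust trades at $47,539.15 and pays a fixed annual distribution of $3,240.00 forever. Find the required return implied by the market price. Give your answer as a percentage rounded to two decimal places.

P = C/r ⇒ r = C/P = $3,240.00/$47,539.15 = 0.068154

6.82%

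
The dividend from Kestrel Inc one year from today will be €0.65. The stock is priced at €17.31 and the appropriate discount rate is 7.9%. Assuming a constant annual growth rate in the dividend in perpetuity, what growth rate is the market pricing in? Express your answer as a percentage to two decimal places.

4.14%

P = D₁/(r−g) ⇒ g = r − D₁/P = 0.079 − €0.65/€17.31 = 0.041449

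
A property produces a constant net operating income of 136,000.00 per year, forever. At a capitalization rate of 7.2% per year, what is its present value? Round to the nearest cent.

Level perpetuity: PV = C / r = 136,000.00 / 0.072 = 1,888,888.89

1888888.89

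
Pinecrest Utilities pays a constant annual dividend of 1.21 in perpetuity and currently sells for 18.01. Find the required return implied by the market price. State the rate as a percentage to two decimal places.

6.72%

P = C/r ⇒ r = C/P = 1.21/18.01 = 0.067185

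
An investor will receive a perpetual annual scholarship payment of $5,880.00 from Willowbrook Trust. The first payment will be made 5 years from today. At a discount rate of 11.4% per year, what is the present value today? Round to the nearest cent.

Value at end of year 4: C / r = $5,880.00 / 0.114 = $51,578.9474
Discount to today: PV = $51,578.9474 / (1 + 0.114)^4 = $51,578.9474 / 1.540071 = $33,491.28

$33491.28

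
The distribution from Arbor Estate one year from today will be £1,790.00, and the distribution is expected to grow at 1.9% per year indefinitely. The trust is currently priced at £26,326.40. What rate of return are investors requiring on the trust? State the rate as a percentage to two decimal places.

8.70%

P = D₁/(r − g) ⇒ r = D₁/P + g = £1,790.0000/£26,326.40 + 0.019 = 0.067993 + 0.019 = 0.086993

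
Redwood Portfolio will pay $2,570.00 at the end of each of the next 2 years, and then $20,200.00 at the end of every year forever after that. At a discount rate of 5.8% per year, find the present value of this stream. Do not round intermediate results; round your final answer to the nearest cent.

$315862.33

PV of 2-year annuity: $2,570.00 × [1 − (1+0.058)^−2] / 0.058 = 4725.05816
Perpetuity value at year 2: $20,200.00 / 0.058 = 348275.86207
PV of perpetuity: 348275.86207 / (1+0.058)^2 = 311137.27266
Total PV = 4725.05816 + 311137.27266 = 315862.33081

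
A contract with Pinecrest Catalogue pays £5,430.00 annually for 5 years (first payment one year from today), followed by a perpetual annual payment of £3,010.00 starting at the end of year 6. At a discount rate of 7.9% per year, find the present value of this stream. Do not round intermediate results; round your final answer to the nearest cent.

£47789.14

PV of 5-year annuity: £5,430.00 × [1 − (1+0.079)^−5] / 0.079 = 21737.67730
Perpetuity value at year 5: £3,010.00 / 0.079 = 38101.26582
PV of perpetuity: 38101.26582 / (1+0.079)^5 = 26051.46680
Total PV = 21737.67730 + 26051.46680 = 47789.14410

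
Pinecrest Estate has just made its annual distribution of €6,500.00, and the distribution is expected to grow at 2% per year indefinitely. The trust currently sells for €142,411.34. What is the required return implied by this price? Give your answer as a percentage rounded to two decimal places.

6.66%

D₁ = €6,500.00 × 1.02 = €6,630.0000
P = D₁/(r − g) ⇒ r = D₁/P + g = €6,630.0000/€142,411.34 + 0.02 = 0.046555 + 0.02 = 0.066555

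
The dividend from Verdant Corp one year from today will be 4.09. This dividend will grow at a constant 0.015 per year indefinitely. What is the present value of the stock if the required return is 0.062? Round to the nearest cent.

87.02

Growing perpetuity: P = D₁ / (r − g) = 4.0900 / (0.062 − 0.015) = 87.02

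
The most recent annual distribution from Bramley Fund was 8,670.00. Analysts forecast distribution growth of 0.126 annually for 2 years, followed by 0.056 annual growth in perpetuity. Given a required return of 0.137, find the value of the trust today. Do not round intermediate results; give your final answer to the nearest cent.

127943.81

D_1 = 9762.42000
D_2 = 10992.48492
Terminal value at year 2: TV = D_2×(1+g_2)/(r−g_2) = 11608.06408/0.081 = 143309.43303
P_0 = D_1/(1+r)^1 + D_2/(1+r)^2 + TV/(1+r)^2
    = 8586.12137 + 8503.05423 + 110854.63299 = 127943.80859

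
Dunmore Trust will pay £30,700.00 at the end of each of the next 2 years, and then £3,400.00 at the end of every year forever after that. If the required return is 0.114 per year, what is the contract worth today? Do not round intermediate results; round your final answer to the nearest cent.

PV of 2-year annuity: £30,700.00 × [1 − (1+0.114)^−2] / 0.114 = 52296.54245
Perpetuity value at year 2: £3,400.00 / 0.114 = 29824.56140
PV of perpetuity: 29824.56140 / (1+0.114)^2 = 24032.76191
Total PV = 52296.54245 + 24032.76191 = 76329.30437

£76329.30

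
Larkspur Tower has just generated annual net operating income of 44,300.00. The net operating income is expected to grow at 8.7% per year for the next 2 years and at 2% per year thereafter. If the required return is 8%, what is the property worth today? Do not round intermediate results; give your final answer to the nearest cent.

852357.29

D_1 = 48154.10000
D_2 = 52343.50670
Terminal value at year 2: TV = D_2×(1+g_2)/(r−g_2) = 53390.37683/0.06 = 889839.61390
P_0 = D_1/(1+r)^1 + D_2/(1+r)^2 + TV/(1+r)^2
    = 44587.12963 + 44876.12028 + 762894.04484 = 852357.29475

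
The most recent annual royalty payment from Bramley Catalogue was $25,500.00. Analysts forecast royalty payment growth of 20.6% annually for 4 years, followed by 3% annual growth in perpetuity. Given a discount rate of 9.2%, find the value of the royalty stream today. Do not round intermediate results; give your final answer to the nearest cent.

$761756.77

D_1 = 30753.00000
D_2 = 37088.11800
D_3 = 44728.27031
D_4 = 53942.29399
Terminal value at year 4: TV = D_4×(1+g_2)/(r−g_2) = 55560.56281/0.062 = 896138.10986
P_0 = D_1/(1+r)^1 + D_2/(1+r)^2 + D_3/(1+r)^3 + D_4/(1+r)^4 + TV/(1+r)^4
    = 28162.08791 + 31102.08610 + 34349.00718 + 37934.89254 + 630208.69868 = 761756.77241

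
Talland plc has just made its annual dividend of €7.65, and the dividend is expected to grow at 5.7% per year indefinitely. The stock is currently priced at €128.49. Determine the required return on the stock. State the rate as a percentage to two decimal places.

11.99%

D₁ = €7.65 × 1.057 = €8.0861
P = D₁/(r − g) ⇒ r = D₁/P + g = €8.0861/€128.49 + 0.057 = 0.062931 + 0.057 = 0.119931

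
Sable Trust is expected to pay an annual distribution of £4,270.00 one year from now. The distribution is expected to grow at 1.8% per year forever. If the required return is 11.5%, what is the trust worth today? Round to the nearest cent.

Growing perpetuity: P = D₁ / (r − g) = £4,270.0000 / (0.115 − 0.018) = £44,020.62

£44020.62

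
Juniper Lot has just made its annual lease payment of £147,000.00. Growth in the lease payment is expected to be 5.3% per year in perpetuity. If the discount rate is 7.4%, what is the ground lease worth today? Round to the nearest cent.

£7371000.00

D₁ = D₀ × (1 + g) = £147,000.00 × 1.053 = £154,791.0000
Growing perpetuity: P = D₁ / (r − g) = £154,791.0000 / (0.074 − 0.053) = £7,371,000.00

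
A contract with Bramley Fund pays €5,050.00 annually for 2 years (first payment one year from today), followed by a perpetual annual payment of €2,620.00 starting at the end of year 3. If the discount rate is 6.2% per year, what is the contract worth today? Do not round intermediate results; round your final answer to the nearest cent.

PV of 2-year annuity: €5,050.00 × [1 − (1+0.062)^−2] / 0.062 = 9232.74850
Perpetuity value at year 2: €2,620.00 / 0.062 = 42258.06452
PV of perpetuity: 42258.06452 / (1+0.062)^2 = 37468.00490
Total PV = 9232.74850 + 37468.00490 = 46700.75340

€46700.75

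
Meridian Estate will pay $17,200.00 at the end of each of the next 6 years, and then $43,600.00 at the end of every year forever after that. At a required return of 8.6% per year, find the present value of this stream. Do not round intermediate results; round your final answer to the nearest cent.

PV of 6-year annuity: $17,200.00 × [1 − (1+0.086)^−6] / 0.086 = 78086.71206
Perpetuity value at year 6: $43,600.00 / 0.086 = 506976.74419
PV of perpetuity: 506976.74419 / (1+0.086)^6 = 309036.00898
Total PV = 78086.71206 + 309036.00898 = 387122.72103

$387122.72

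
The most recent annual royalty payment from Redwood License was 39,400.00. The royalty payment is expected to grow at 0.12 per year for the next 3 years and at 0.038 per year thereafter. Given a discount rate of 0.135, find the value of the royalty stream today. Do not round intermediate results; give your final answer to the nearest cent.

520227.54

D_1 = 44128.00000
D_2 = 49423.36000
D_3 = 55354.16320
Terminal value at year 3: TV = D_3×(1+g_2)/(r−g_2) = 57457.62140/0.097 = 592346.61239
P_0 = D_1/(1+r)^1 + D_2/(1+r)^2 + D_3/(1+r)^3 + TV/(1+r)^3
    = 38879.29515 + 38365.47187 + 37858.43920 + 405124.32878 = 520227.53501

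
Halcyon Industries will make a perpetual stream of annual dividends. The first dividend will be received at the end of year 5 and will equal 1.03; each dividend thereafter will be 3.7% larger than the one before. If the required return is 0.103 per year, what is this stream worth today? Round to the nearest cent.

10.54

Value at end of year 4: C₁ / (r − g) = 1.03 / (0.103 − 0.037) = 15.6061
Discount to today: PV = 15.6061 / (1 + 0.103)^4 = 15.6061 / 1.480137 = 10.54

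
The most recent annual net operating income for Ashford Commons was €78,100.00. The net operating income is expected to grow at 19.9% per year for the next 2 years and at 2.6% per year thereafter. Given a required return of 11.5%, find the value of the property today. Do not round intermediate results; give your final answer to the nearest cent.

€1215405.52

D_1 = 93641.90000
D_2 = 112276.63810
Terminal value at year 2: TV = D_2×(1+g_2)/(r−g_2) = 115195.83069/0.089 = 1294335.17630
P_0 = D_1/(1+r)^1 + D_2/(1+r)^2 + TV/(1+r)^2
    = 83983.76682 + 90310.79499 + 1041110.96246 = 1215405.52426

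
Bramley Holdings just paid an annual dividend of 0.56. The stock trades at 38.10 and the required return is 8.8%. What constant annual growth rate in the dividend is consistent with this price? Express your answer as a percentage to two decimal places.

P = D₀(1+g)/(r−g) ⇒ P(r−g) = D₀(1+g) ⇒ g(P+D₀) = P·r − D₀
g = (P·r − D₀)/(P + D₀) = (38.10×0.088 − 0.56) / (38.10 + 0.56) = 0.072240

7.22%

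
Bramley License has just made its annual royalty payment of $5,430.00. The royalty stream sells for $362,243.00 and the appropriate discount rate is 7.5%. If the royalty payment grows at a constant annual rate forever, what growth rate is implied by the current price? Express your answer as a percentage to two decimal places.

5.91%

P = D₀(1+g)/(r−g) ⇒ P(r−g) = D₀(1+g) ⇒ g(P+D₀) = P·r − D₀
g = (P·r − D₀)/(P + D₀) = ($362,243.00×0.075 − $5,430.00) / ($362,243.00 + $5,430.00) = 0.059124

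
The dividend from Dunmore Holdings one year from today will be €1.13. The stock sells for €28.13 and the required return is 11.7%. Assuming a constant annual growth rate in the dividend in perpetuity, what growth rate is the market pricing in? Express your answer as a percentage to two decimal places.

P = D₁/(r−g) ⇒ g = r − D₁/P = 0.117 − €1.13/€28.13 = 0.076829

7.68%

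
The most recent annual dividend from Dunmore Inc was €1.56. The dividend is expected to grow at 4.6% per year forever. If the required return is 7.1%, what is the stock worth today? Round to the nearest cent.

€65.27

D₁ = D₀ × (1 + g) = €1.56 × 1.046 = €1.6318
Growing perpetuity: P = D₁ / (r − g) = €1.6318 / (0.071 − 0.046) = €65.27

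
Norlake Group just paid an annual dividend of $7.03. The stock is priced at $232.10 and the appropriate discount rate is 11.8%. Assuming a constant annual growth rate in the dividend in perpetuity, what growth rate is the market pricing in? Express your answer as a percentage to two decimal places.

P = D₀(1+g)/(r−g) ⇒ P(r−g) = D₀(1+g) ⇒ g(P+D₀) = P·r − D₀
g = (P·r − D₀)/(P + D₀) = ($232.10×0.118 − $7.03) / ($232.10 + $7.03) = 0.085133

8.51%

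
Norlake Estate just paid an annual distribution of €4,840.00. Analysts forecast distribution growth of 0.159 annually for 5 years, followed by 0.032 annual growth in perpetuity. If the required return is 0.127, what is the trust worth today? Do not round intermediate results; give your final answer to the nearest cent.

D_1 = 5609.56000
D_2 = 6501.48004
D_3 = 7535.21537
D_4 = 8733.31461
D_5 = 10121.91163
Terminal value at year 5: TV = D_5×(1+g_2)/(r−g_2) = 10445.81280/0.095 = 109955.92426
P_0 = D_1/(1+r)^1 + D_2/(1+r)^2 + D_3/(1+r)^3 + D_4/(1+r)^4 + D_5/(1+r)^5 + TV/(1+r)^5
    = 4977.42680 + 5118.75569 + 5264.09746 + 5413.56607 + 5567.27868 + 60478.22734 = 86819.35204

€86819.35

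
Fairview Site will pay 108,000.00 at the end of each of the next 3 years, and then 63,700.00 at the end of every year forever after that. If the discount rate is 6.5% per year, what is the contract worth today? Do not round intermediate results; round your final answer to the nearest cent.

PV of 3-year annuity: 108,000.00 × [1 − (1+0.065)^−3] / 0.065 = 286035.35516
Perpetuity value at year 3: 63,700.00 / 0.065 = 980000.00000
PV of perpetuity: 980000.00000 / (1+0.065)^3 = 811292.10997
Total PV = 286035.35516 + 811292.10997 = 1097327.46513

1097327.47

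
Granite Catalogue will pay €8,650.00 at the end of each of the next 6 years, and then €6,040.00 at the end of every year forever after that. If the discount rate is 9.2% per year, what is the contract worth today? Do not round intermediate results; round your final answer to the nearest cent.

PV of 6-year annuity: €8,650.00 × [1 − (1+0.092)^−6] / 0.092 = 38572.90107
Perpetuity value at year 6: €6,040.00 / 0.092 = 65652.17391
PV of perpetuity: 65652.17391 / (1+0.092)^6 = 38718.03259
Total PV = 38572.90107 + 38718.03259 = 77290.93366

€77290.93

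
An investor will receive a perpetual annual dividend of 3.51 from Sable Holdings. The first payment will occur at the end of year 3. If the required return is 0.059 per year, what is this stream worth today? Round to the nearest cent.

53.05

Value at end of year 2: C / r = 3.51 / 0.059 = 59.4915
Discount to today: PV = 59.4915 / (1 + 0.059)^2 = 59.4915 / 1.121481 = 53.05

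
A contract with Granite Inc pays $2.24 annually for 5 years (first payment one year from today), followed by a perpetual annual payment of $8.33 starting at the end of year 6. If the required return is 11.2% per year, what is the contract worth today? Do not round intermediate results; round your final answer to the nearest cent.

$51.98

PV of 5-year annuity: $2.24 × [1 − (1+0.112)^−5] / 0.112 = 8.23733
Perpetuity value at year 5: $8.33 / 0.112 = 74.37500
PV of perpetuity: 74.37500 / (1+0.112)^5 = 43.74244
Total PV = 8.23733 + 43.74244 = 51.97977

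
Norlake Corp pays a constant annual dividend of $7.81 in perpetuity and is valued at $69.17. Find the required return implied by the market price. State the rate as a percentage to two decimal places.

P = C/r ⇒ r = C/P = $7.81/$69.17 = 0.112910

11.29%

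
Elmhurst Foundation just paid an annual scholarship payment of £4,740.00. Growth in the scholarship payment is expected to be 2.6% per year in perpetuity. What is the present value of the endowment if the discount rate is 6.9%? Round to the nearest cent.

£113098.60

D₁ = D₀ × (1 + g) = £4,740.00 × 1.026 = £4,863.2400
Growing perpetuity: P = D₁ / (r − g) = £4,863.2400 / (0.069 − 0.026) = £113,098.60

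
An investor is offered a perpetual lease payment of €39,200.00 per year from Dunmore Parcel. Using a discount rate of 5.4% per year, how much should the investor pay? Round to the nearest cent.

€725925.93

Level perpetuity: PV = C / r = €39,200.00 / 0.054 = €725,925.93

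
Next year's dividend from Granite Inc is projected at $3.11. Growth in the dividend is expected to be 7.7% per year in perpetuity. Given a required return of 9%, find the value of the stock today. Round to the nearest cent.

$239.23

Growing perpetuity: P = D₁ / (r − g) = $3.1100 / (0.09 − 0.077) = $239.23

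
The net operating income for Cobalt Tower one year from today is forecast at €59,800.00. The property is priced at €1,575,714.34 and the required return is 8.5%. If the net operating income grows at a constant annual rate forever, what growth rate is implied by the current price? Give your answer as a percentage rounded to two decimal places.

4.70%

P = D₁/(r−g) ⇒ g = r − D₁/P = 0.085 − €59,800.00/€1,575,714.34 = 0.047049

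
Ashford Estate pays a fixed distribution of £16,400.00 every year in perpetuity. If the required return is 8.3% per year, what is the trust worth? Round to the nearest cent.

£197590.36

Level perpetuity: PV = C / r = £16,400.00 / 0.083 = £197,590.36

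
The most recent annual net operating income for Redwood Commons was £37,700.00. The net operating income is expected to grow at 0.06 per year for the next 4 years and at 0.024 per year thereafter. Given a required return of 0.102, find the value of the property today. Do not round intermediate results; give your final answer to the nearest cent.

D_1 = 39962.00000
D_2 = 42359.72000
D_3 = 44901.30320
D_4 = 47595.38139
Terminal value at year 4: TV = D_4×(1+g_2)/(r−g_2) = 48737.67055/0.078 = 624841.93007
P_0 = D_1/(1+r)^1 + D_2/(1+r)^2 + D_3/(1+r)^3 + D_4/(1+r)^4 + TV/(1+r)^4
    = 36263.15789 + 34881.07747 + 33551.67161 + 32272.93277 + 423685.68143 = 560654.52117

£560654.52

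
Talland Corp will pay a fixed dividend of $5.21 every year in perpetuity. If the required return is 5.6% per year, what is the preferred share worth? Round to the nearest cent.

Level perpetuity: PV = C / r = $5.21 / 0.056 = $93.04

$93.04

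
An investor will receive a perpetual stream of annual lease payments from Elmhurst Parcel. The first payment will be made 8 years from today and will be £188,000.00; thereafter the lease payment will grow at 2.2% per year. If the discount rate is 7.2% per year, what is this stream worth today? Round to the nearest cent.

£2311129.85

Value at end of year 7: C₁ / (r − g) = £188,000.00 / (0.072 − 0.022) = £3,760,000.0000
Discount to today: PV = £3,760,000.0000 / (1 + 0.072)^7 = £3,760,000.0000 / 1.626910 = £2,311,129.85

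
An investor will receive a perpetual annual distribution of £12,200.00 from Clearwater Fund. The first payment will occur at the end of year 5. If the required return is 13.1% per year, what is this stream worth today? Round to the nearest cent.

Value at end of year 4: C / r = £12,200.00 / 0.131 = £93,129.7710
Discount to today: PV = £93,129.7710 / (1 + 0.131)^4 = £93,129.7710 / 1.636253 = £56,916.49

£56916.49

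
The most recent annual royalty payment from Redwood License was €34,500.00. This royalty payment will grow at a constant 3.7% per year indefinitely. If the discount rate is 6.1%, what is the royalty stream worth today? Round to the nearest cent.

D₁ = D₀ × (1 + g) = €34,500.00 × 1.037 = €35,776.5000
Growing perpetuity: P = D₁ / (r − g) = €35,776.5000 / (0.061 − 0.037) = €1,490,687.50

€1490687.50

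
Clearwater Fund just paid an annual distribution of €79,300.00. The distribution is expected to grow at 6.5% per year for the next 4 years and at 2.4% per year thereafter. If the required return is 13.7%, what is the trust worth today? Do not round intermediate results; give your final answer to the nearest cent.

D_1 = 84454.50000
D_2 = 89944.04250
D_3 = 95790.40526
D_4 = 102016.78160
Terminal value at year 4: TV = D_4×(1+g_2)/(r−g_2) = 104465.18436/0.113 = 924470.65808
P_0 = D_1/(1+r)^1 + D_2/(1+r)^2 + D_3/(1+r)^3 + D_4/(1+r)^4 + TV/(1+r)^4
    = 74278.36412 + 69574.72101 + 65168.93392 + 61042.14127 + 553160.64305 = 823224.80337

€823224.80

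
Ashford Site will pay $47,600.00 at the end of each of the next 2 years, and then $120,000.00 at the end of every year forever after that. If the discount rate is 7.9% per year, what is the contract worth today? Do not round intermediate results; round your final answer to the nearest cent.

$1389701.74

PV of 2-year annuity: $47,600.00 × [1 − (1+0.079)^−2] / 0.079 = 84999.92699
Perpetuity value at year 2: $120,000.00 / 0.079 = 1518987.34177
PV of perpetuity: 1518987.34177 / (1+0.079)^2 = 1304701.81154
Total PV = 84999.92699 + 1304701.81154 = 1389701.73853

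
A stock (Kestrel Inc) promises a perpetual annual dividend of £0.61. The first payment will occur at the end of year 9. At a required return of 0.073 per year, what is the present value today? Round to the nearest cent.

Value at end of year 8: C / r = £0.61 / 0.073 = £8.3562
Discount to today: PV = £8.3562 / (1 + 0.073)^8 = £8.3562 / 1.757105 = £4.76

£4.76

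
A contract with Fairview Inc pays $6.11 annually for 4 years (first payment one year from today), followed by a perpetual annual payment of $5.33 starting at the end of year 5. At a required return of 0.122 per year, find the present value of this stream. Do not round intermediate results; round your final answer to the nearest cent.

PV of 4-year annuity: $6.11 × [1 − (1+0.122)^−4] / 0.122 = 18.48030
Perpetuity value at year 4: $5.33 / 0.122 = 43.68852
PV of perpetuity: 43.68852 / (1+0.122)^4 = 27.56741
Total PV = 18.48030 + 27.56741 = 46.04771

$46.05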